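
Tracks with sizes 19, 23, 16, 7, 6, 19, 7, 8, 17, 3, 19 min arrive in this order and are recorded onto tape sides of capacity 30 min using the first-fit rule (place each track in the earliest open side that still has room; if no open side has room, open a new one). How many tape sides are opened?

  19 → side 1 (new)  [load 19/30]
  23 → side 2 (new)  [load 23/30]
  16 → side 3 (new)  [load 16/30]
  7 → side 1  [load 26/30]
  6 → side 2  [load 29/30]
  19 → side 4 (new)  [load 19/30]
  7 → side 3  [load 23/30]
  8 → side 4  [load 27/30]
  17 → side 5 (new)  [load 17/30]
  3 → side 1  [load 29/30]
  19 → side 6 (new)  [load 19/30]
6 tape sides opened.

6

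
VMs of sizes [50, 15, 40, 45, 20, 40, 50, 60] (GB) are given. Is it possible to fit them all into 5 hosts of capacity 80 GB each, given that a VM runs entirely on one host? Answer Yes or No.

A valid assignment using 5 hosts:
  host 1: 60 + 20 = 80
  host 2: 50 + 15 = 65
  host 3: 50 = 50
  host 4: 45 = 45
  host 5: 40 + 40 = 80
Every load is within 80 GB, so 5 hosts suffice.

Yes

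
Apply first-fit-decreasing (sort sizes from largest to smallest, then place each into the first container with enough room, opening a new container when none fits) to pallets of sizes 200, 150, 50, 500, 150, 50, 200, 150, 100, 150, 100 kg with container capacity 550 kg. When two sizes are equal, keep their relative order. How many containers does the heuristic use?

Sorted descending: 500, 200, 200, 150, 150, 150, 150, 100, 100, 50, 50.
  500 → container 1 (new)  [load 500/550]
  200 → container 2 (new)  [load 200/550]
  200 → container 2  [load 400/550]
  150 → container 2  [load 550/550]
  150 → container 3 (new)  [load 150/550]
  150 → container 3  [load 300/550]
  150 → container 3  [load 450/550]
  100 → container 3  [load 550/550]
  100 → container 4 (new)  [load 100/550]
  50 → container 1  [load 550/550]
  50 → container 4  [load 150/550]
4 containers opened.

4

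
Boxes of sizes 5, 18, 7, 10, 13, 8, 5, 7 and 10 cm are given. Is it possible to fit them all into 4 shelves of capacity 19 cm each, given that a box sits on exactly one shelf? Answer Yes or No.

Total = 83 cm; ⌈83/19⌉ = 5.
At least 5 shelves are required, but only 4 are allowed.

No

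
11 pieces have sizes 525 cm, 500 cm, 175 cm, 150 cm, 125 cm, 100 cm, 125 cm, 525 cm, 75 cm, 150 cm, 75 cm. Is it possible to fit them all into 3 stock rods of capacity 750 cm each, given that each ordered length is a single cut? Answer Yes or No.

Total = 2525 cm; ⌈2525/750⌉ = 4.
At least 4 stock rods are required, but only 3 are allowed.

No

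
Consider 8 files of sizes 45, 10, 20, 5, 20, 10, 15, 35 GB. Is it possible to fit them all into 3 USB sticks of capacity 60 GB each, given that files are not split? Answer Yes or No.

A valid assignment using 3 USB sticks:
  USB stick 1: 45 + 15 = 60
  USB stick 2: 35 + 20 + 5 = 60
  USB stick 3: 20 + 10 + 10 = 40
Every load is within 60 GB, so 3 USB sticks suffice.

Yes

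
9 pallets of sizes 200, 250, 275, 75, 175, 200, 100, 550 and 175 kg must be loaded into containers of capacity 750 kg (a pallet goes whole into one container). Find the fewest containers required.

3

Total = 550 + 275 + 250 + 200 + 200 + 175 + 175 + 100 + 75 = 2000 kg.
Lower bound: ⌈2000/750⌉ = 3 containers.
A packing using 3 containers:
  container 1: 550 + 200 = 750
  container 2: 275 + 250 + 200 = 725
  container 3: 175 + 175 + 100 + 75 = 525
This matches the lower bound, so 3 is optimal.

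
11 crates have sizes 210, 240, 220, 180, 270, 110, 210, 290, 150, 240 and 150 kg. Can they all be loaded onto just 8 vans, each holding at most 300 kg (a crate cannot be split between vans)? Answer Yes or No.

No

Total = 2270 kg; ⌈2270/300⌉ = 8.
The bound of 8 does not rule out 8, but exhaustive search shows no assignment into 8 vans of capacity 300 kg exists — the minimum is 9.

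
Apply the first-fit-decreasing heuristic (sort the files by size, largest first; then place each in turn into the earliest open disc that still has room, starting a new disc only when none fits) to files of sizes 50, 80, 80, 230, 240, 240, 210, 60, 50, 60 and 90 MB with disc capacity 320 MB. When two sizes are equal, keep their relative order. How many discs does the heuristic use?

5

Sorted descending: 240, 240, 230, 210, 90, 80, 80, 60, 60, 50, 50.
  240 → disc 1 (new)  [load 240/320]
  240 → disc 2 (new)  [load 240/320]
  230 → disc 3 (new)  [load 230/320]
  210 → disc 4 (new)  [load 210/320]
  90 → disc 3  [load 320/320]
  80 → disc 1  [load 320/320]
  80 → disc 2  [load 320/320]
  60 → disc 4  [load 270/320]
  60 → disc 5 (new)  [load 60/320]
  50 → disc 4  [load 320/320]
  50 → disc 5  [load 110/320]
5 discs opened.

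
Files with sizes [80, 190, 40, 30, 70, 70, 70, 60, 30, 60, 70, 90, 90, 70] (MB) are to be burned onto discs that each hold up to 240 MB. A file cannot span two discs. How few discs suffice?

Total = 190 + 90 + 90 + 80 + 70 + 70 + 70 + 70 + 70 + 60 + 60 + 40 + 30 + 30 = 1020 MB.
Lower bound: ⌈1020/240⌉ = 5 discs.
A packing using 5 discs:
  disc 1: 190 + 40 = 230
  disc 2: 90 + 90 + 60 = 240
  disc 3: 80 + 70 + 70 = 220
  disc 4: 70 + 70 + 70 + 30 = 240
  disc 5: 60 + 30 = 90
This matches the lower bound, so 5 is optimal.

5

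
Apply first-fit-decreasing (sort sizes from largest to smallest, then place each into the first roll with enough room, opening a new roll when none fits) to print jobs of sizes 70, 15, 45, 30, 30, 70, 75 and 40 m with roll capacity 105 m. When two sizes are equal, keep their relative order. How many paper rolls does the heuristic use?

Sorted descending: 75, 70, 70, 45, 40, 30, 30, 15.
  75 → roll 1 (new)  [load 75/105]
  70 → roll 2 (new)  [load 70/105]
  70 → roll 3 (new)  [load 70/105]
  45 → roll 4 (new)  [load 45/105]
  40 → roll 4  [load 85/105]
  30 → roll 1  [load 105/105]
  30 → roll 2  [load 100/105]
  15 → roll 3  [load 85/105]
4 paper rolls opened.

4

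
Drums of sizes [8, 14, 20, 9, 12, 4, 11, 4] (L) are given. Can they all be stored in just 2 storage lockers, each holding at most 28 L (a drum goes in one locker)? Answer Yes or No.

Total = 82 L; ⌈82/28⌉ = 3.
At least 3 storage lockers are required, but only 2 are allowed.

No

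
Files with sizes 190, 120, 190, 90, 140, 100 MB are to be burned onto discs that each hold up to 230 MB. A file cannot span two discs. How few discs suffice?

Total = 190 + 190 + 140 + 120 + 100 + 90 = 830 MB.
Lower bound: ⌈830/230⌉ = 4 discs.
A packing using 4 discs:
  disc 1: 190 = 190
  disc 2: 190 = 190
  disc 3: 140 + 90 = 230
  disc 4: 120 + 100 = 220
This matches the lower bound, so 4 is optimal.

4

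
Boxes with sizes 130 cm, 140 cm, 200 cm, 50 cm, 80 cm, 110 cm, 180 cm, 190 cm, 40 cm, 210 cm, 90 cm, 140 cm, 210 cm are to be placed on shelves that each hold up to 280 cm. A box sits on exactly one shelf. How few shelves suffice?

Total = 210 + 210 + 200 + 190 + 180 + 140 + 140 + 130 + 110 + 90 + 80 + 50 + 40 = 1770 cm.
Lower bound: ⌈1770/280⌉ = 7 shelves.
A packing using 7 shelves:
  shelf 1: 210 + 50 = 260
  shelf 2: 210 + 40 = 250
  shelf 3: 200 + 80 = 280
  shelf 4: 190 + 90 = 280
  shelf 5: 180 = 180
  shelf 6: 140 + 140 = 280
  shelf 7: 130 + 110 = 240
This matches the lower bound, so 7 is optimal.

7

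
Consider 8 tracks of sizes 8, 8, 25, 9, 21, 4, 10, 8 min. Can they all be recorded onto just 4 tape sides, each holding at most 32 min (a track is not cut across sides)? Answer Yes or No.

Yes

A valid assignment using 4 tape sides:
  side 1: 25 + 4 = 29
  side 2: 21 + 10 = 31
  side 3: 9 + 8 + 8 = 25
  side 4: 8 = 8
Every load is within 32 min, so 4 tape sides suffice.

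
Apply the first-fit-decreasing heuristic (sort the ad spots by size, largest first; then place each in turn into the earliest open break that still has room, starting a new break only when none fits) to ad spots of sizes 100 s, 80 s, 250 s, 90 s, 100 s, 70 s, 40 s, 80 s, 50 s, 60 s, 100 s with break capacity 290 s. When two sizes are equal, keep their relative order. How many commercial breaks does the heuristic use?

4

Sorted descending: 250, 100, 100, 100, 90, 80, 80, 70, 60, 50, 40.
  250 → break 1 (new)  [load 250/290]
  100 → break 2 (new)  [load 100/290]
  100 → break 2  [load 200/290]
  100 → break 3 (new)  [load 100/290]
  90 → break 2  [load 290/290]
  80 → break 3  [load 180/290]
  80 → break 3  [load 260/290]
  70 → break 4 (new)  [load 70/290]
  60 → break 4  [load 130/290]
  50 → break 4  [load 180/290]
  40 → break 1  [load 290/290]
4 commercial breaks opened.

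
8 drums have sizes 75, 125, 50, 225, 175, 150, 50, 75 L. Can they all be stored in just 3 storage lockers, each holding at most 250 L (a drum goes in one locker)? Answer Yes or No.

Total = 925 L; ⌈925/250⌉ = 4.
At least 4 storage lockers are required, but only 3 are allowed.

No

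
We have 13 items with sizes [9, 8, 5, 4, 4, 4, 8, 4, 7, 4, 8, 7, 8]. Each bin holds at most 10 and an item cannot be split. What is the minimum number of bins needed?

10

Total = 9 + 8 + 8 + 8 + 8 + 7 + 7 + 5 + 4 + 4 + 4 + 4 + 4 = 80.
Lower bound: ⌈80/10⌉ = 8 bins.
A packing using 10 bins:
  bin 1: 9 = 9
  bin 2: 8 = 8
  bin 3: 8 = 8
  bin 4: 8 = 8
  bin 5: 8 = 8
  bin 6: 7 = 7
  bin 7: 7 = 7
  bin 8: 5 + 4 = 9
  bin 9: 4 + 4 = 8
  bin 10: 4 + 4 = 8
No arrangement into 9 bins stays within capacity, so 10 is optimal.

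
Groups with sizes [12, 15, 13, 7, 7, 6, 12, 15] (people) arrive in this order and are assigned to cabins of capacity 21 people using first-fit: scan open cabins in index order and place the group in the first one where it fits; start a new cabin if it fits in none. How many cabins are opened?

5

  12 → cabin 1 (new)  [load 12/21]
  15 → cabin 2 (new)  [load 15/21]
  13 → cabin 3 (new)  [load 13/21]
  7 → cabin 1  [load 19/21]
  7 → cabin 3  [load 20/21]
  6 → cabin 2  [load 21/21]
  12 → cabin 4 (new)  [load 12/21]
  15 → cabin 5 (new)  [load 15/21]
5 cabins opened.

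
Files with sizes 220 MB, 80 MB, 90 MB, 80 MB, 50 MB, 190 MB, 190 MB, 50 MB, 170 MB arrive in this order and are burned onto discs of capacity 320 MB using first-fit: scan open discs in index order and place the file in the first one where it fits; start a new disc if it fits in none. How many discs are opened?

  220 → disc 1 (new)  [load 220/320]
  80 → disc 1  [load 300/320]
  90 → disc 2 (new)  [load 90/320]
  80 → disc 2  [load 170/320]
  50 → disc 2  [load 220/320]
  190 → disc 3 (new)  [load 190/320]
  190 → disc 4 (new)  [load 190/320]
  50 → disc 2  [load 270/320]
  170 → disc 5 (new)  [load 170/320]
5 discs opened.

5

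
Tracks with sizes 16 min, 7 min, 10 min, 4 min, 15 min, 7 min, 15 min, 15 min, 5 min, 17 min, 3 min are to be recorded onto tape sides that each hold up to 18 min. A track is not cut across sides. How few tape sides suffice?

7

Total = 17 + 16 + 15 + 15 + 15 + 10 + 7 + 7 + 5 + 4 + 3 = 114 min.
Lower bound: ⌈114/18⌉ = 7 tape sides.
A packing using 7 tape sides:
  side 1: 17 = 17
  side 2: 16 = 16
  side 3: 15 + 3 = 18
  side 4: 15 = 15
  side 5: 15 = 15
  side 6: 10 + 7 = 17
  side 7: 7 + 5 + 4 = 16
This matches the lower bound, so 7 is optimal.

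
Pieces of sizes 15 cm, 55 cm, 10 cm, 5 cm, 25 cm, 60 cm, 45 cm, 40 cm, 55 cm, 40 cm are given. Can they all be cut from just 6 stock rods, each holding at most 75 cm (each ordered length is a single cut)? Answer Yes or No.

Yes

A valid assignment using 6 stock rods:
  stock rod 1: 60 + 15 = 75
  stock rod 2: 55 + 10 + 5 = 70
  stock rod 3: 55 = 55
  stock rod 4: 45 + 25 = 70
  stock rod 5: 40 = 40
  stock rod 6: 40 = 40
Every load is within 75 cm, so 6 stock rods suffice.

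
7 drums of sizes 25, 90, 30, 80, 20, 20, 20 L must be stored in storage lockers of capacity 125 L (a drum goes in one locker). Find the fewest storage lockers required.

3

Total = 90 + 80 + 30 + 25 + 20 + 20 + 20 = 285 L.
Lower bound: ⌈285/125⌉ = 3 storage lockers.
A packing using 3 storage lockers:
  locker 1: 90 + 30 = 120
  locker 2: 80 + 25 + 20 = 125
  locker 3: 20 + 20 = 40
This matches the lower bound, so 3 is optimal.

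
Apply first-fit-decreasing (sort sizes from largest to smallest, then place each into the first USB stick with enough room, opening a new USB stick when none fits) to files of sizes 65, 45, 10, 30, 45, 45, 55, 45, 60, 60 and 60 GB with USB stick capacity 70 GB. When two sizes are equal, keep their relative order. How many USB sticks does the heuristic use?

Sorted descending: 65, 60, 60, 60, 55, 45, 45, 45, 45, 30, 10.
  65 → USB stick 1 (new)  [load 65/70]
  60 → USB stick 2 (new)  [load 60/70]
  60 → USB stick 3 (new)  [load 60/70]
  60 → USB stick 4 (new)  [load 60/70]
  55 → USB stick 5 (new)  [load 55/70]
  45 → USB stick 6 (new)  [load 45/70]
  45 → USB stick 7 (new)  [load 45/70]
  45 → USB stick 8 (new)  [load 45/70]
  45 → USB stick 9 (new)  [load 45/70]
  30 → USB stick 10 (new)  [load 30/70]
  10 → USB stick 2  [load 70/70]
10 USB sticks opened.

10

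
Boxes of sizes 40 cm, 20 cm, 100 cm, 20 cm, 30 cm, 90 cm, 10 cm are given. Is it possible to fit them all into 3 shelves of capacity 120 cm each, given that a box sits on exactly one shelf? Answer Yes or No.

Yes

A valid assignment using 3 shelves:
  shelf 1: 100 + 20 = 120
  shelf 2: 90 + 30 = 120
  shelf 3: 40 + 20 + 10 = 70
Every load is within 120 cm, so 3 shelves suffice.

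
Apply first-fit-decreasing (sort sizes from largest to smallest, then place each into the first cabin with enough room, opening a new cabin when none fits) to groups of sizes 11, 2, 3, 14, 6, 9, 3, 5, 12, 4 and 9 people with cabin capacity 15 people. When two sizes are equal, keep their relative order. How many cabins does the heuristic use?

Sorted descending: 14, 12, 11, 9, 9, 6, 5, 4, 3, 3, 2.
  14 → cabin 1 (new)  [load 14/15]
  12 → cabin 2 (new)  [load 12/15]
  11 → cabin 3 (new)  [load 11/15]
  9 → cabin 4 (new)  [load 9/15]
  9 → cabin 5 (new)  [load 9/15]
  6 → cabin 4  [load 15/15]
  5 → cabin 5  [load 14/15]
  4 → cabin 3  [load 15/15]
  3 → cabin 2  [load 15/15]
  3 → cabin 6 (new)  [load 3/15]
  2 → cabin 6  [load 5/15]
6 cabins opened.

6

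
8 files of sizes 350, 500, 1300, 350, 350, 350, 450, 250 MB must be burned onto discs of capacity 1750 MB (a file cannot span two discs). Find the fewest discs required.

3

Total = 1300 + 500 + 450 + 350 + 350 + 350 + 350 + 250 = 3900 MB.
Lower bound: ⌈3900/1750⌉ = 3 discs.
A packing using 3 discs:
  disc 1: 1300 + 450 = 1750
  disc 2: 500 + 350 + 350 + 350 = 1550
  disc 3: 350 + 250 = 600
This matches the lower bound, so 3 is optimal.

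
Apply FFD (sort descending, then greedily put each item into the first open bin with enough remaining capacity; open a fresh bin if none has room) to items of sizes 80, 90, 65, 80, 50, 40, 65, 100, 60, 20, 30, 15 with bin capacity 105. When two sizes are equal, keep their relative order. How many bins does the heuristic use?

8

Sorted descending: 100, 90, 80, 80, 65, 65, 60, 50, 40, 30, 20, 15.
  100 → bin 1 (new)  [load 100/105]
  90 → bin 2 (new)  [load 90/105]
  80 → bin 3 (new)  [load 80/105]
  80 → bin 4 (new)  [load 80/105]
  65 → bin 5 (new)  [load 65/105]
  65 → bin 6 (new)  [load 65/105]
  60 → bin 7 (new)  [load 60/105]
  50 → bin 8 (new)  [load 50/105]
  40 → bin 5  [load 105/105]
  30 → bin 6  [load 95/105]
  20 → bin 3  [load 100/105]
  15 → bin 2  [load 105/105]
8 bins opened.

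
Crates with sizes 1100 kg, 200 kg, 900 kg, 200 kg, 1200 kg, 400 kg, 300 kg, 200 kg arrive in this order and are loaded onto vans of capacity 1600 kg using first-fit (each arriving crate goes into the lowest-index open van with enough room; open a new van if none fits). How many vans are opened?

  1100 → van 1 (new)  [load 1100/1600]
  200 → van 1  [load 1300/1600]
  900 → van 2 (new)  [load 900/1600]
  200 → van 1  [load 1500/1600]
  1200 → van 3 (new)  [load 1200/1600]
  400 → van 2  [load 1300/1600]
  300 → van 2  [load 1600/1600]
  200 → van 3  [load 1400/1600]
3 vans opened.

3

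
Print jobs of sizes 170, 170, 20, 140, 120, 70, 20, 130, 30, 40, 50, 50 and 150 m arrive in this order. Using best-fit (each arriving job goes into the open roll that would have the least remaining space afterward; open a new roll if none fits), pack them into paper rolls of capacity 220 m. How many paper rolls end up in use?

  170 → roll 1 (new)  [load 170/220]
  170 → roll 2 (new)  [load 170/220]
  20 → roll 1  [load 190/220]
  140 → roll 3 (new)  [load 140/220]
  120 → roll 4 (new)  [load 120/220]
  70 → roll 3  [load 210/220]
  20 → roll 1  [load 210/220]
  130 → roll 5 (new)  [load 130/220]
  30 → roll 2  [load 200/220]
  40 → roll 5  [load 170/220]
  50 → roll 5  [load 220/220]
  50 → roll 4  [load 170/220]
  150 → roll 6 (new)  [load 150/220]
6 paper rolls opened.

6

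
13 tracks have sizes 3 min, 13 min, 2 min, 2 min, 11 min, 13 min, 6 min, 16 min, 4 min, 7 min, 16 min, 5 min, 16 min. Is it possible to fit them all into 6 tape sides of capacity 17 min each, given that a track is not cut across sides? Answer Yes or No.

No

Total = 114 min; ⌈114/17⌉ = 7.
At least 7 tape sides are required, but only 6 are allowed.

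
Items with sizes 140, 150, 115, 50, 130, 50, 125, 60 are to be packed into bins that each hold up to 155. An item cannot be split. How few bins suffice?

Total = 150 + 140 + 130 + 125 + 115 + 60 + 50 + 50 = 820.
Lower bound: ⌈820/155⌉ = 6 bins.
A packing using 7 bins:
  bin 1: 150 = 150
  bin 2: 140 = 140
  bin 3: 130 = 130
  bin 4: 125 = 125
  bin 5: 115 = 115
  bin 6: 60 + 50 = 110
  bin 7: 50 = 50
No arrangement into 6 bins stays within capacity, so 7 is optimal.

7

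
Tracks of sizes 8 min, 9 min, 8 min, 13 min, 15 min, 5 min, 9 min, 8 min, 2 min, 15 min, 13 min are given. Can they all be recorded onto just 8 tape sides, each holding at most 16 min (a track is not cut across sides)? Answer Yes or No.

Yes

A valid assignment using 8 tape sides:
  side 1: 15 = 15
  side 2: 15 = 15
  side 3: 13 + 2 = 15
  side 4: 13 = 13
  side 5: 9 + 5 = 14
  side 6: 9 = 9
  side 7: 8 + 8 = 16
  side 8: 8 = 8
Every load is within 16 min, so 8 tape sides suffice.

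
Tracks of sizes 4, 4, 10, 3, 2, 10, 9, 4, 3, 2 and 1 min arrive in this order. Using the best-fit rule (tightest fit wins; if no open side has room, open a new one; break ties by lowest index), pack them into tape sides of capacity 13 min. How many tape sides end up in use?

  4 → side 1 (new)  [load 4/13]
  4 → side 1  [load 8/13]
  10 → side 2 (new)  [load 10/13]
  3 → side 2  [load 13/13]
  2 → side 1  [load 10/13]
  10 → side 3 (new)  [load 10/13]
  9 → side 4 (new)  [load 9/13]
  4 → side 4  [load 13/13]
  3 → side 1  [load 13/13]
  2 → side 3  [load 12/13]
  1 → side 3  [load 13/13]
4 tape sides opened.

4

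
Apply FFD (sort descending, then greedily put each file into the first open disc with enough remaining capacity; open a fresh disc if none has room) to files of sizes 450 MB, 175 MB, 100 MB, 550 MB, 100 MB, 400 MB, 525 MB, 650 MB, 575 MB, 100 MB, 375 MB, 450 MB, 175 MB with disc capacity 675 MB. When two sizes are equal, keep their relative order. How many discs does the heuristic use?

Sorted descending: 650, 575, 550, 525, 450, 450, 400, 375, 175, 175, 100, 100, 100.
  650 → disc 1 (new)  [load 650/675]
  575 → disc 2 (new)  [load 575/675]
  550 → disc 3 (new)  [load 550/675]
  525 → disc 4 (new)  [load 525/675]
  450 → disc 5 (new)  [load 450/675]
  450 → disc 6 (new)  [load 450/675]
  400 → disc 7 (new)  [load 400/675]
  375 → disc 8 (new)  [load 375/675]
  175 → disc 5  [load 625/675]
  175 → disc 6  [load 625/675]
  100 → disc 2  [load 675/675]
  100 → disc 3  [load 650/675]
  100 → disc 4  [load 625/675]
8 discs opened.

8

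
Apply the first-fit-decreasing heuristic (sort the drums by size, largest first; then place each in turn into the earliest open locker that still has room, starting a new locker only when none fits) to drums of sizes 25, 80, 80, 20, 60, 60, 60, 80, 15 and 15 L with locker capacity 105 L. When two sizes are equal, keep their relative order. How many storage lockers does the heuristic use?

Sorted descending: 80, 80, 80, 60, 60, 60, 25, 20, 15, 15.
  80 → locker 1 (new)  [load 80/105]
  80 → locker 2 (new)  [load 80/105]
  80 → locker 3 (new)  [load 80/105]
  60 → locker 4 (new)  [load 60/105]
  60 → locker 5 (new)  [load 60/105]
  60 → locker 6 (new)  [load 60/105]
  25 → locker 1  [load 105/105]
  20 → locker 2  [load 100/105]
  15 → locker 3  [load 95/105]
  15 → locker 4  [load 75/105]
6 storage lockers opened.

6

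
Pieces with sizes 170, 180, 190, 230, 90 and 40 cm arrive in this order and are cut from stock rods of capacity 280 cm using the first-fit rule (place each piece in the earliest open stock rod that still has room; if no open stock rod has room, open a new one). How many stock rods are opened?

  170 → stock rod 1 (new)  [load 170/280]
  180 → stock rod 2 (new)  [load 180/280]
  190 → stock rod 3 (new)  [load 190/280]
  230 → stock rod 4 (new)  [load 230/280]
  90 → stock rod 1  [load 260/280]
  40 → stock rod 2  [load 220/280]
4 stock rods opened.

4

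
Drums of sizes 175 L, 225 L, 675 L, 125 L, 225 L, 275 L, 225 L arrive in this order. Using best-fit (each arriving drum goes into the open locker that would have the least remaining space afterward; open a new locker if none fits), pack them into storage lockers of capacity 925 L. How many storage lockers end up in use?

3

  175 → locker 1 (new)  [load 175/925]
  225 → locker 1  [load 400/925]
  675 → locker 2 (new)  [load 675/925]
  125 → locker 2  [load 800/925]
  225 → locker 1  [load 625/925]
  275 → locker 1  [load 900/925]
  225 → locker 3 (new)  [load 225/925]
3 storage lockers opened.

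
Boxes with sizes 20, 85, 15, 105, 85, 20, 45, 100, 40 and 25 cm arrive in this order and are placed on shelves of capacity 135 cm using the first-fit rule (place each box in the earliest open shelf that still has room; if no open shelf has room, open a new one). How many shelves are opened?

5

  20 → shelf 1 (new)  [load 20/135]
  85 → shelf 1  [load 105/135]
  15 → shelf 1  [load 120/135]
  105 → shelf 2 (new)  [load 105/135]
  85 → shelf 3 (new)  [load 85/135]
  20 → shelf 2  [load 125/135]
  45 → shelf 3  [load 130/135]
  100 → shelf 4 (new)  [load 100/135]
  40 → shelf 5 (new)  [load 40/135]
  25 → shelf 4  [load 125/135]
5 shelves opened.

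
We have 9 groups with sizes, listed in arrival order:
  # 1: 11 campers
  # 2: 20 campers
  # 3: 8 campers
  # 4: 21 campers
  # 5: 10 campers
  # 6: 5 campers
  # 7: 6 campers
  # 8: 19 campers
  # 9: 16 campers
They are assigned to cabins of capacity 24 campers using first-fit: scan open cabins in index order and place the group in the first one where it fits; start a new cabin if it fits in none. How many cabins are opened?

6

  11 → cabin 1 (new)  [load 11/24]
  20 → cabin 2 (new)  [load 20/24]
  8 → cabin 1  [load 19/24]
  21 → cabin 3 (new)  [load 21/24]
  10 → cabin 4 (new)  [load 10/24]
  5 → cabin 1  [load 24/24]
  6 → cabin 4  [load 16/24]
  19 → cabin 5 (new)  [load 19/24]
  16 → cabin 6 (new)  [load 16/24]
6 cabins opened.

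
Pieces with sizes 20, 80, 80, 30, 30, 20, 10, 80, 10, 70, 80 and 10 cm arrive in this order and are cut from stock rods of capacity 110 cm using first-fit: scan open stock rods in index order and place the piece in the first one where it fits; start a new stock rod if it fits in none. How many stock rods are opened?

  20 → stock rod 1 (new)  [load 20/110]
  80 → stock rod 1  [load 100/110]
  80 → stock rod 2 (new)  [load 80/110]
  30 → stock rod 2  [load 110/110]
  30 → stock rod 3 (new)  [load 30/110]
  20 → stock rod 3  [load 50/110]
  10 → stock rod 1  [load 110/110]
  80 → stock rod 4 (new)  [load 80/110]
  10 → stock rod 3  [load 60/110]
  70 → stock rod 5 (new)  [load 70/110]
  80 → stock rod 6 (new)  [load 80/110]
  10 → stock rod 3  [load 70/110]
6 stock rods opened.

6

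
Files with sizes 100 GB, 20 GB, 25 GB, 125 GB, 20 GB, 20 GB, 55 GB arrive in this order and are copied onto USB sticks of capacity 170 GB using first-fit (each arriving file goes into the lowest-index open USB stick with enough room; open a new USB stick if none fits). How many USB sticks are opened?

3

  100 → USB stick 1 (new)  [load 100/170]
  20 → USB stick 1  [load 120/170]
  25 → USB stick 1  [load 145/170]
  125 → USB stick 2 (new)  [load 125/170]
  20 → USB stick 1  [load 165/170]
  20 → USB stick 2  [load 145/170]
  55 → USB stick 3 (new)  [load 55/170]
3 USB sticks opened.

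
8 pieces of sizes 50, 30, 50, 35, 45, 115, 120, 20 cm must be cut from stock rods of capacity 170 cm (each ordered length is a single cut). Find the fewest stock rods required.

3

Total = 120 + 115 + 50 + 50 + 45 + 35 + 30 + 20 = 465 cm.
Lower bound: ⌈465/170⌉ = 3 stock rods.
A packing using 3 stock rods:
  stock rod 1: 120 + 50 = 170
  stock rod 2: 115 + 50 = 165
  stock rod 3: 45 + 35 + 30 + 20 = 130
This matches the lower bound, so 3 is optimal.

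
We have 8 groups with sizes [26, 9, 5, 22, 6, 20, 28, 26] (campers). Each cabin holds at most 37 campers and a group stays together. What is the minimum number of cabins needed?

5

Total = 28 + 26 + 26 + 22 + 20 + 9 + 6 + 5 = 142 campers.
Lower bound: ⌈142/37⌉ = 4 cabins.
Also, 5 groups each exceed 37/2 campers, and no two of those can share a cabin, so at least 5 cabins are needed.
A packing using 5 cabins:
  cabin 1: 28 + 9 = 37
  cabin 2: 26 + 6 + 5 = 37
  cabin 3: 26 = 26
  cabin 4: 22 = 22
  cabin 5: 20 = 20
This matches the lower bound, so 5 is optimal.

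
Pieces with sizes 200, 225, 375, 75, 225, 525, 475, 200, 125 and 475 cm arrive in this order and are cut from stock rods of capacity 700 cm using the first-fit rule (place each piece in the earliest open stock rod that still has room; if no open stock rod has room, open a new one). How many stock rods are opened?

  200 → stock rod 1 (new)  [load 200/700]
  225 → stock rod 1  [load 425/700]
  375 → stock rod 2 (new)  [load 375/700]
  75 → stock rod 1  [load 500/700]
  225 → stock rod 2  [load 600/700]
  525 → stock rod 3 (new)  [load 525/700]
  475 → stock rod 4 (new)  [load 475/700]
  200 → stock rod 1  [load 700/700]
  125 → stock rod 3  [load 650/700]
  475 → stock rod 5 (new)  [load 475/700]
5 stock rods opened.

5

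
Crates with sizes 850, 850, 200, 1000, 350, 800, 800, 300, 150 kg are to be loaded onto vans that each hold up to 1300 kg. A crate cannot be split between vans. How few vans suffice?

5

Total = 1000 + 850 + 850 + 800 + 800 + 350 + 300 + 200 + 150 = 5300 kg.
Lower bound: ⌈5300/1300⌉ = 5 vans.
A packing using 5 vans:
  van 1: 1000 + 300 = 1300
  van 2: 850 + 350 = 1200
  van 3: 850 + 200 + 150 = 1200
  van 4: 800 = 800
  van 5: 800 = 800
This matches the lower bound, so 5 is optimal.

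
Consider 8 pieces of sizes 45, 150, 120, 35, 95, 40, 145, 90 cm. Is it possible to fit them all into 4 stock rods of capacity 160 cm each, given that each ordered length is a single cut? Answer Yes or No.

No

Total = 720 cm; ⌈720/160⌉ = 5.
At least 5 stock rods are required, but only 4 are allowed.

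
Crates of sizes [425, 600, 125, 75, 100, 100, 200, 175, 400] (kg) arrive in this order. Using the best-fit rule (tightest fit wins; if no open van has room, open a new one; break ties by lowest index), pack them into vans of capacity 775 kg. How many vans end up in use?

  425 → van 1 (new)  [load 425/775]
  600 → van 2 (new)  [load 600/775]
  125 → van 2  [load 725/775]
  75 → van 1  [load 500/775]
  100 → van 1  [load 600/775]
  100 → van 1  [load 700/775]
  200 → van 3 (new)  [load 200/775]
  175 → van 3  [load 375/775]
  400 → van 3  [load 775/775]
3 vans opened.

3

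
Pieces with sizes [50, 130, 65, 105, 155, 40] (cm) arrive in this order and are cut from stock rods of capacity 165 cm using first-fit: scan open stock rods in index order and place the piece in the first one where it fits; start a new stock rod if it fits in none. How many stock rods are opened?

4

  50 → stock rod 1 (new)  [load 50/165]
  130 → stock rod 2 (new)  [load 130/165]
  65 → stock rod 1  [load 115/165]
  105 → stock rod 3 (new)  [load 105/165]
  155 → stock rod 4 (new)  [load 155/165]
  40 → stock rod 1  [load 155/165]
4 stock rods opened.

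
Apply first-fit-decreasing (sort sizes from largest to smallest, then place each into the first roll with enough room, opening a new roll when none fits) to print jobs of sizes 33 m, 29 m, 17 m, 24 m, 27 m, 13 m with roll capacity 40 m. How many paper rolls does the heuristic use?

5

Sorted descending: 33, 29, 27, 24, 17, 13.
  33 → roll 1 (new)  [load 33/40]
  29 → roll 2 (new)  [load 29/40]
  27 → roll 3 (new)  [load 27/40]
  24 → roll 4 (new)  [load 24/40]
  17 → roll 5 (new)  [load 17/40]
  13 → roll 3  [load 40/40]
5 paper rolls opened.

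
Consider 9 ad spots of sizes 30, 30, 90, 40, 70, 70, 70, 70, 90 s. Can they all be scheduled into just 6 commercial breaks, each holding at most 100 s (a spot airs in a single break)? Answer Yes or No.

No

Total = 560 s; ⌈560/100⌉ = 6.
The bound of 6 does not rule out 6, but exhaustive search shows no assignment into 6 commercial breaks of capacity 100 s exists — the minimum is 7.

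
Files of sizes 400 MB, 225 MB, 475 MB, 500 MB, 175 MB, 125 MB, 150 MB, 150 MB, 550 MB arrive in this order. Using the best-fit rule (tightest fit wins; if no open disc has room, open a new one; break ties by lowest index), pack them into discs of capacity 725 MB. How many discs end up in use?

  400 → disc 1 (new)  [load 400/725]
  225 → disc 1  [load 625/725]
  475 → disc 2 (new)  [load 475/725]
  500 → disc 3 (new)  [load 500/725]
  175 → disc 3  [load 675/725]
  125 → disc 2  [load 600/725]
  150 → disc 4 (new)  [load 150/725]
  150 → disc 4  [load 300/725]
  550 → disc 5 (new)  [load 550/725]
5 discs opened.

5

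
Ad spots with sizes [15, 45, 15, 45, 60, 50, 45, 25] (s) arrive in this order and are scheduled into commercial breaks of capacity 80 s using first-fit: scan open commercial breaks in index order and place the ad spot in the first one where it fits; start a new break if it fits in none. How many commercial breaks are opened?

  15 → break 1 (new)  [load 15/80]
  45 → break 1  [load 60/80]
  15 → break 1  [load 75/80]
  45 → break 2 (new)  [load 45/80]
  60 → break 3 (new)  [load 60/80]
  50 → break 4 (new)  [load 50/80]
  45 → break 5 (new)  [load 45/80]
  25 → break 2  [load 70/80]
5 commercial breaks opened.

5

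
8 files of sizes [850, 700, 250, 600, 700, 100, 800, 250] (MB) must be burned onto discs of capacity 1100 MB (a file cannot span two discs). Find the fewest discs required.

5

Total = 850 + 800 + 700 + 700 + 600 + 250 + 250 + 100 = 4250 MB.
Lower bound: ⌈4250/1100⌉ = 4 discs.
Also, 5 files each exceed 550 MB, and no two of those can share a disc, so at least 5 discs are needed.
A packing using 5 discs:
  disc 1: 850 + 250 = 1100
  disc 2: 800 + 250 = 1050
  disc 3: 700 + 100 = 800
  disc 4: 700 = 700
  disc 5: 600 = 600
This matches the lower bound, so 5 is optimal.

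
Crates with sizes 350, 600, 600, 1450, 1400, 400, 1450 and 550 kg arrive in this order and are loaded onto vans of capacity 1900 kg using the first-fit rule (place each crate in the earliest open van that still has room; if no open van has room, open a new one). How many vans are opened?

5

  350 → van 1 (new)  [load 350/1900]
  600 → van 1  [load 950/1900]
  600 → van 1  [load 1550/1900]
  1450 → van 2 (new)  [load 1450/1900]
  1400 → van 3 (new)  [load 1400/1900]
  400 → van 2  [load 1850/1900]
  1450 → van 4 (new)  [load 1450/1900]
  550 → van 5 (new)  [load 550/1900]
5 vans opened.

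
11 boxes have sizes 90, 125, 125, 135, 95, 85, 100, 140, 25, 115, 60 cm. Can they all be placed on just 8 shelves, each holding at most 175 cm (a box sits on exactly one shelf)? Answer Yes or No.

Yes

A valid assignment using 8 shelves:
  shelf 1: 140 + 25 = 165
  shelf 2: 135 = 135
  shelf 3: 125 = 125
  shelf 4: 125 = 125
  shelf 5: 115 + 60 = 175
  shelf 6: 100 = 100
  shelf 7: 95 = 95
  shelf 8: 90 + 85 = 175
Every load is within 175 cm, so 8 shelves suffice.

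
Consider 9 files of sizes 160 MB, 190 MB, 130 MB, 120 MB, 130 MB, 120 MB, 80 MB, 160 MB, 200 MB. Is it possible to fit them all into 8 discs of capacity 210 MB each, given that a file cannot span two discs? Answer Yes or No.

Yes

A valid assignment using 8 discs:
  disc 1: 200 = 200
  disc 2: 190 = 190
  disc 3: 160 = 160
  disc 4: 160 = 160
  disc 5: 130 + 80 = 210
  disc 6: 130 = 130
  disc 7: 120 = 120
  disc 8: 120 = 120
Every load is within 210 MB, so 8 discs suffice.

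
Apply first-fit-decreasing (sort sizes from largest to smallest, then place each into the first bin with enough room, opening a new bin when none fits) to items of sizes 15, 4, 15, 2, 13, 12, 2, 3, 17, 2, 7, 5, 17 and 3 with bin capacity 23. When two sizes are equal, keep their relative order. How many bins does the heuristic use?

6

Sorted descending: 17, 17, 15, 15, 13, 12, 7, 5, 4, 3, 3, 2, 2, 2.
  17 → bin 1 (new)  [load 17/23]
  17 → bin 2 (new)  [load 17/23]
  15 → bin 3 (new)  [load 15/23]
  15 → bin 4 (new)  [load 15/23]
  13 → bin 5 (new)  [load 13/23]
  12 → bin 6 (new)  [load 12/23]
  7 → bin 3  [load 22/23]
  5 → bin 1  [load 22/23]
  4 → bin 2  [load 21/23]
  3 → bin 4  [load 18/23]
  3 → bin 4  [load 21/23]
  2 → bin 2  [load 23/23]
  2 → bin 4  [load 23/23]
  2 → bin 5  [load 15/23]
6 bins opened.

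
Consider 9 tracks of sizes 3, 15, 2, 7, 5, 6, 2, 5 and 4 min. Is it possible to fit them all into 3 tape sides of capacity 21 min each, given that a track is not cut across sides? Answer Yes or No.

Yes

A valid assignment using 3 tape sides:
  side 1: 15 + 6 = 21
  side 2: 7 + 5 + 5 + 4 = 21
  side 3: 3 + 2 + 2 = 7
Every load is within 21 min, so 3 tape sides suffice.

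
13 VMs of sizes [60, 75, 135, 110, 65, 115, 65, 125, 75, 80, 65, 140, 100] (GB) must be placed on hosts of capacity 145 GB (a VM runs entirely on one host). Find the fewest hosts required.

10

Total = 140 + 135 + 125 + 115 + 110 + 100 + 80 + 75 + 75 + 65 + 65 + 65 + 60 = 1210 GB.
Lower bound: ⌈1210/145⌉ = 9 hosts.
A packing using 10 hosts:
  host 1: 140 = 140
  host 2: 135 = 135
  host 3: 125 = 125
  host 4: 115 = 115
  host 5: 110 = 110
  host 6: 100 = 100
  host 7: 80 + 65 = 145
  host 8: 75 + 65 = 140
  host 9: 75 + 65 = 140
  host 10: 60 = 60
No arrangement into 9 hosts stays within capacity, so 10 is optimal.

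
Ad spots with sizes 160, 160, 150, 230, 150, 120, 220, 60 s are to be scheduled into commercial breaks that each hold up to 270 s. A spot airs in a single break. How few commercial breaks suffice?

Total = 230 + 220 + 160 + 160 + 150 + 150 + 120 + 60 = 1250 s.
Lower bound: ⌈1250/270⌉ = 5 commercial breaks.
Also, 6 ad spots each exceed 135 s, and no two of those can share a break, so at least 6 commercial breaks are needed.
A packing using 6 commercial breaks:
  break 1: 230 = 230
  break 2: 220 = 220
  break 3: 160 + 60 = 220
  break 4: 160 = 160
  break 5: 150 + 120 = 270
  break 6: 150 = 150
This matches the lower bound, so 6 is optimal.

6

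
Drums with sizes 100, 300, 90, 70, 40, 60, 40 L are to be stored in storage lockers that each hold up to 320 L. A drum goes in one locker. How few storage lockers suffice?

3

Total = 300 + 100 + 90 + 70 + 60 + 40 + 40 = 700 L.
Lower bound: ⌈700/320⌉ = 3 storage lockers.
A packing using 3 storage lockers:
  locker 1: 300 = 300
  locker 2: 100 + 90 + 70 + 60 = 320
  locker 3: 40 + 40 = 80
This matches the lower bound, so 3 is optimal.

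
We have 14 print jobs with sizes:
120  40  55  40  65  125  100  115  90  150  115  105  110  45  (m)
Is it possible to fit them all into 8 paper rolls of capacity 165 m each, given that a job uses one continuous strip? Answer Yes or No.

No

Total = 1275 m; ⌈1275/165⌉ = 8.
9 print jobs each exceed half the capacity and cannot share a roll, forcing at least 9 paper rolls.
At least 9 paper rolls are required, but only 8 are allowed.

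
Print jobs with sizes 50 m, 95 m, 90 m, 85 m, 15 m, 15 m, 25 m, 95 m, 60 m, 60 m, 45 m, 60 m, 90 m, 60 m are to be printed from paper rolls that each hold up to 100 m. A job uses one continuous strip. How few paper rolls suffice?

Total = 95 + 95 + 90 + 90 + 85 + 60 + 60 + 60 + 60 + 50 + 45 + 25 + 15 + 15 = 845 m.
Lower bound: ⌈845/100⌉ = 9 paper rolls.
A packing using 10 paper rolls:
  roll 1: 95 = 95
  roll 2: 95 = 95
  roll 3: 90 = 90
  roll 4: 90 = 90
  roll 5: 85 + 15 = 100
  roll 6: 60 + 25 + 15 = 100
  roll 7: 60 = 60
  roll 8: 60 = 60
  roll 9: 60 = 60
  roll 10: 50 + 45 = 95
No arrangement into 9 paper rolls stays within capacity, so 10 is optimal.

10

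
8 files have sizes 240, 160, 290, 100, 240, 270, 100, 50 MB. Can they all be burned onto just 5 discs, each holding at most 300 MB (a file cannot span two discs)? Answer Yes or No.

No

Total = 1450 MB; ⌈1450/300⌉ = 5.
The bound of 5 does not rule out 5, but exhaustive search shows no assignment into 5 discs of capacity 300 MB exists — the minimum is 6.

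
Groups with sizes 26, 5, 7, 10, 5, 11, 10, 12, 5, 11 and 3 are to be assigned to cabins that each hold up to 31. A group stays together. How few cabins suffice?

4

Total = 26 + 12 + 11 + 11 + 10 + 10 + 7 + 5 + 5 + 5 + 3 = 105.
Lower bound: ⌈105/31⌉ = 4 cabins.
A packing using 4 cabins:
  cabin 1: 26 + 5 = 31
  cabin 2: 12 + 11 + 7 = 30
  cabin 3: 11 + 10 + 10 = 31
  cabin 4: 5 + 5 + 3 = 13
This matches the lower bound, so 4 is optimal.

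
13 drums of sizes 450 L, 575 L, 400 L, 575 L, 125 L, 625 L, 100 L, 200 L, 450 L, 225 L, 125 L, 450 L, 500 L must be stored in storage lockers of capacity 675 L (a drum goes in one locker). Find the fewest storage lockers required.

Total = 625 + 575 + 575 + 500 + 450 + 450 + 450 + 400 + 225 + 200 + 125 + 125 + 100 = 4800 L.
Lower bound: ⌈4800/675⌉ = 8 storage lockers.
A packing using 8 storage lockers:
  locker 1: 625 = 625
  locker 2: 575 + 100 = 675
  locker 3: 575 = 575
  locker 4: 500 + 125 = 625
  locker 5: 450 + 225 = 675
  locker 6: 450 + 200 = 650
  locker 7: 450 + 125 = 575
  locker 8: 400 = 400
This matches the lower bound, so 8 is optimal.

8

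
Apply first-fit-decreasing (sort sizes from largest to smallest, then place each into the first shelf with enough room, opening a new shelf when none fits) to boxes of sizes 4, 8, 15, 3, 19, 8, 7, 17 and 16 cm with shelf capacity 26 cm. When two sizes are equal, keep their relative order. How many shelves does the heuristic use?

4

Sorted descending: 19, 17, 16, 15, 8, 8, 7, 4, 3.
  19 → shelf 1 (new)  [load 19/26]
  17 → shelf 2 (new)  [load 17/26]
  16 → shelf 3 (new)  [load 16/26]
  15 → shelf 4 (new)  [load 15/26]
  8 → shelf 2  [load 25/26]
  8 → shelf 3  [load 24/26]
  7 → shelf 1  [load 26/26]
  4 → shelf 4  [load 19/26]
  3 → shelf 4  [load 22/26]
4 shelves opened.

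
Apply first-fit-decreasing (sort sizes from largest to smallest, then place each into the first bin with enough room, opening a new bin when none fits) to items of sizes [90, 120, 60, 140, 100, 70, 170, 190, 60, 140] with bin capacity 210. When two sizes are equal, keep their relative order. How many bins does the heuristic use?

Sorted descending: 190, 170, 140, 140, 120, 100, 90, 70, 60, 60.
  190 → bin 1 (new)  [load 190/210]
  170 → bin 2 (new)  [load 170/210]
  140 → bin 3 (new)  [load 140/210]
  140 → bin 4 (new)  [load 140/210]
  120 → bin 5 (new)  [load 120/210]
  100 → bin 6 (new)  [load 100/210]
  90 → bin 5  [load 210/210]
  70 → bin 3  [load 210/210]
  60 → bin 4  [load 200/210]
  60 → bin 6  [load 160/210]
6 bins opened.

6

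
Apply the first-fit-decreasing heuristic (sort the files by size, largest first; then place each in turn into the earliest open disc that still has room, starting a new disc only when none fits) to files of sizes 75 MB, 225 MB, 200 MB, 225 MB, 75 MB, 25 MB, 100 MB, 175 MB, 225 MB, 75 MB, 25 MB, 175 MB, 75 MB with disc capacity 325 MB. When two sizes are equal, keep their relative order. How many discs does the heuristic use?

Sorted descending: 225, 225, 225, 200, 175, 175, 100, 75, 75, 75, 75, 25, 25.
  225 → disc 1 (new)  [load 225/325]
  225 → disc 2 (new)  [load 225/325]
  225 → disc 3 (new)  [load 225/325]
  200 → disc 4 (new)  [load 200/325]
  175 → disc 5 (new)  [load 175/325]
  175 → disc 6 (new)  [load 175/325]
  100 → disc 1  [load 325/325]
  75 → disc 2  [load 300/325]
  75 → disc 3  [load 300/325]
  75 → disc 4  [load 275/325]
  75 → disc 5  [load 250/325]
  25 → disc 2  [load 325/325]
  25 → disc 3  [load 325/325]
6 discs opened.

6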